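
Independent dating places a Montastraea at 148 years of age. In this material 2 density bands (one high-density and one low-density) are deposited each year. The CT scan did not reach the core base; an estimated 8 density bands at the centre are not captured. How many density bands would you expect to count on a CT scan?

288 density bands

148 years at 2 density bands per year gives 148 × 2 = 296 density bands.
Subtracting the 8 density bands not captured gives 296 − 8 = 288 density bands in the record.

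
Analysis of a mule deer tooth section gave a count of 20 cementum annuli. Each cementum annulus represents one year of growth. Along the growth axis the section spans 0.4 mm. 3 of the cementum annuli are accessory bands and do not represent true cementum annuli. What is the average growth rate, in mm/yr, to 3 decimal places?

Correcting the raw count gives 20 − 3 = 17 true cementum annuli.
Extension rate ≈ 0.4 / 17 = 0.024 mm/yr.

0.024 mm/yr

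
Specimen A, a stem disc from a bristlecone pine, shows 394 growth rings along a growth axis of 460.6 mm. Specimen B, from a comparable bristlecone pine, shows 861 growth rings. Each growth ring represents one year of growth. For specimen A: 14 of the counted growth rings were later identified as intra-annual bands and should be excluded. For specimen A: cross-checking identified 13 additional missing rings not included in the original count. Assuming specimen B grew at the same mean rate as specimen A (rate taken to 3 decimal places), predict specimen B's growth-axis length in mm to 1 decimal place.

Specimen A: correcting the raw count gives 394 − 14 + 13 = 393 true growth rings.
A: Mean rate = 460.6 mm / 393 years ≈ 1.172 mm/yr.
For B, 1.172 mm/year × 861 years = 1009.1 mm.

1009.1 mm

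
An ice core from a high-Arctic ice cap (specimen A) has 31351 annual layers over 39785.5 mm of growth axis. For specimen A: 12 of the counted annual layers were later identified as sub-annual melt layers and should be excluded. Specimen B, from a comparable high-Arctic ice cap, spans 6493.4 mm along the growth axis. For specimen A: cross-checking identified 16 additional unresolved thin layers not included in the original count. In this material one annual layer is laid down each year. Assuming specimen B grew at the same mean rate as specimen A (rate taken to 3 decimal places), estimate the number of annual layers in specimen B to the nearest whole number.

5117 annual layers

Specimen A: adjusted count: 31351 − 12 + 16 = 31355 annual layers.
A: Extension rate ≈ 39785.5 / 31355 = 1.269 mm/year.
Specimen B: 6493.4 mm / 1.269 mm per year = 5116.94 years ≈ 5117 annual layers.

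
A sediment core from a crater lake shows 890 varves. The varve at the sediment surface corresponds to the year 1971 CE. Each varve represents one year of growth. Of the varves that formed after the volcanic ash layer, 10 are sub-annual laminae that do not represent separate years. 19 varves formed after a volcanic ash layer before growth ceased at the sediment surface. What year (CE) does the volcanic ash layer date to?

There are 19 varves younger than the volcanic ash layer.
Removing the 10 false varves leaves 19 − 10 = 9 true varves beyond the volcanic ash layer.
Counting back 9 years from 1971 CE places the volcanic ash layer in 1971 − 9 = 1962 CE.

1962 CE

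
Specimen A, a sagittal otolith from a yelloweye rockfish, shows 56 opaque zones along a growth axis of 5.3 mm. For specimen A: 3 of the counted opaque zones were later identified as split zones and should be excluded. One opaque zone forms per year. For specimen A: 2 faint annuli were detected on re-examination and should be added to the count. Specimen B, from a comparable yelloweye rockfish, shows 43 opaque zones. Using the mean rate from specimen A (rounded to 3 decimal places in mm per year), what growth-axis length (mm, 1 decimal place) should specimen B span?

4.1 mm

Specimen A: true opaque zone count = 56 − 3 + 2 = 55.
A: 5.3 mm over 55 years gives 5.3 / 55 ≈ 0.096 mm per year.
Length of B = 0.096 × 43 = 4.1 mm.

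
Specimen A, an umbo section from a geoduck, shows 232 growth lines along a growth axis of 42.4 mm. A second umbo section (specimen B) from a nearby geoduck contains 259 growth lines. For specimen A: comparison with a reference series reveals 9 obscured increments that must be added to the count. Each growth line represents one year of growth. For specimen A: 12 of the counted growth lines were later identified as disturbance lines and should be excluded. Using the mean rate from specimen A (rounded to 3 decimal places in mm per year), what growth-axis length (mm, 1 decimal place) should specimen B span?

Specimen A: correcting the raw count gives 232 − 12 + 9 = 229 true growth lines.
A: 42.4 mm over 229 years gives 42.4 / 229 ≈ 0.185 mm per year.
B's length ≈ 0.185 × 259 = 47.9 mm.

47.9 mm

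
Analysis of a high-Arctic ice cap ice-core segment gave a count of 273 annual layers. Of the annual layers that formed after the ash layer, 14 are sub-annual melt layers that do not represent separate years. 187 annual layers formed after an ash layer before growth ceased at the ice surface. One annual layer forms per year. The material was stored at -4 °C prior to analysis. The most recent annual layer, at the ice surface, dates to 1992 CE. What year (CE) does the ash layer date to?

1819 CE

There are 187 annual layers younger than the ash layer.
Removing the 14 false annual layers leaves 187 − 14 = 173 true annual layers beyond the ash layer.
The annual layer at the ice surface is 1992 CE, so the ash layer dates to 1992 − 173 = 1819 CE.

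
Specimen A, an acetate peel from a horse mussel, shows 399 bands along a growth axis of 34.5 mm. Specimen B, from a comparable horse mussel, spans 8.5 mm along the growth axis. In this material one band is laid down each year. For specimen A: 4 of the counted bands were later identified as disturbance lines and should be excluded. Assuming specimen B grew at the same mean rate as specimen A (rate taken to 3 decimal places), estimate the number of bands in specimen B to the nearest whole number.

98 bands

Specimen A: adjusted count: 399 − 4 = 395 bands.
A: Mean rate = 34.5 mm / 395 years ≈ 0.087 mm/year.
B spans 8.5 / 0.087 = 97.70 years ≈ 98 bands.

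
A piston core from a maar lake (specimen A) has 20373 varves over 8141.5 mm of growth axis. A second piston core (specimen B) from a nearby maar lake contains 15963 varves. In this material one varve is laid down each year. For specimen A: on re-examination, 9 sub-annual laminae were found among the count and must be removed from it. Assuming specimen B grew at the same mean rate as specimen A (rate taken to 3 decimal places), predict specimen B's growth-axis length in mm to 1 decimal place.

6385.2 mm

Specimen A: adjusted count: 20373 − 9 = 20364 varves.
A: Mean rate = 8141.5 mm / 20364 years ≈ 0.400 mm per year.
Length of B = 0.400 × 15963 = 6385.2 mm.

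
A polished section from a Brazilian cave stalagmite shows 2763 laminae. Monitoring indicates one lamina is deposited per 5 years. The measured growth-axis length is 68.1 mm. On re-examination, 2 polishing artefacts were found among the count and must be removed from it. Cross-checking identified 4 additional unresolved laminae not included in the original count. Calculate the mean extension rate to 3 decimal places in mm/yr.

0.005 mm/yr

True lamina count = 2763 − 2 + 4 = 2765.
Multiplying by 5 years per lamina: 2765 × 5 = 13825 years.
68.1 mm over 13825 years gives 68.1 / 13825 ≈ 0.005 mm/yr.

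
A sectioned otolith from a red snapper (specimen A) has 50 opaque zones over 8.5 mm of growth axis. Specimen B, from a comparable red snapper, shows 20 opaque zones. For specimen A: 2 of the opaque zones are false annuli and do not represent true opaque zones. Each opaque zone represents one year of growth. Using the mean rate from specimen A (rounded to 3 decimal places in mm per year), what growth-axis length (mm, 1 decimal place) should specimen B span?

Specimen A: adjusted count: 50 − 2 = 48 opaque zones.
A: 8.5 mm over 48 years gives 8.5 / 48 ≈ 0.177 mm/year.
B's length ≈ 0.177 × 20 = 3.5 mm.

3.5 mm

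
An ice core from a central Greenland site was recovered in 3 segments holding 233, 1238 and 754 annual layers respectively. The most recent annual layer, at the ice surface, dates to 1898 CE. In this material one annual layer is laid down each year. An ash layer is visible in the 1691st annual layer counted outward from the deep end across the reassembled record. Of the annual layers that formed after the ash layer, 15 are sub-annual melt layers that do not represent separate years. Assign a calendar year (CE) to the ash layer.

Total annual layers = 233 + 1238 + 754 = 2225.
2225 − 1691 = 534 annual layers lie beyond the ash layer toward the ice surface.
Removing the 15 false annual layers leaves 534 − 15 = 519 true annual layers beyond the ash layer.
The annual layer at the ice surface is 1898 CE, so the ash layer dates to 1898 − 519 = 1379 CE.

1379 CE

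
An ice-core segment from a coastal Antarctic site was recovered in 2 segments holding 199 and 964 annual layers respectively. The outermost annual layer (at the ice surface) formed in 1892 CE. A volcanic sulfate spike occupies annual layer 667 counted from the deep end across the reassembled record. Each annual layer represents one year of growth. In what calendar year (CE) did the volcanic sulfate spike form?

Total annual layers = 199 + 964 = 1163.
The volcanic sulfate spike sits at annual layer 667 from the deep end, so 1163 − 667 = 496 annual layers formed after it.
Counting back 496 years from 1892 CE places the volcanic sulfate spike in 1892 − 496 = 1396 CE.

1396 CE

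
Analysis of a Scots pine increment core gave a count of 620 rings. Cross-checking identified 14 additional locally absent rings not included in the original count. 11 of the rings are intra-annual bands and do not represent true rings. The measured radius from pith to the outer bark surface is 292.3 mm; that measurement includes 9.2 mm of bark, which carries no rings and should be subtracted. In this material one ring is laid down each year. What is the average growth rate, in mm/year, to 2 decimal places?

0.45 mm/year

Adjusted count: 620 − 11 + 14 = 623 rings.
Net length = 292.3 − 9.2 = 283.1 mm.
283.1 mm over 623 years gives 283.1 / 623 ≈ 0.45 mm/year.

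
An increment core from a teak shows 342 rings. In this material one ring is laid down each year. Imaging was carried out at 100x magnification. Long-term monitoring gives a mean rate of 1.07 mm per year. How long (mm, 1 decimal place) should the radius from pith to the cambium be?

342 years of growth are recorded.
Predicted length = 1.07 mm/year × 342 years = 365.9 mm.

365.9 mm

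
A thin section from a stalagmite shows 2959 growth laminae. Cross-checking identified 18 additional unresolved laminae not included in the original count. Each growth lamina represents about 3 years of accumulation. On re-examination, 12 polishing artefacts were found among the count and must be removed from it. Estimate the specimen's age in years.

8895 yr

After corrections the count is 2959 − 12 + 18 = 2965 growth laminae.
Multiplying by 3 years per growth lamina: 2965 × 3 = 8895 years.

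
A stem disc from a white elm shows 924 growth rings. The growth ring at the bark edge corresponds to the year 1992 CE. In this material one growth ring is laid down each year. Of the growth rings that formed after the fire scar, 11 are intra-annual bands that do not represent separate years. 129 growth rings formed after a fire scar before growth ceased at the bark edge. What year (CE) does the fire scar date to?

There are 129 growth rings younger than the fire scar.
Removing the 11 false growth rings leaves 129 − 11 = 118 true growth rings beyond the fire scar.
1992 − 118 = 1874 CE.

1874 CE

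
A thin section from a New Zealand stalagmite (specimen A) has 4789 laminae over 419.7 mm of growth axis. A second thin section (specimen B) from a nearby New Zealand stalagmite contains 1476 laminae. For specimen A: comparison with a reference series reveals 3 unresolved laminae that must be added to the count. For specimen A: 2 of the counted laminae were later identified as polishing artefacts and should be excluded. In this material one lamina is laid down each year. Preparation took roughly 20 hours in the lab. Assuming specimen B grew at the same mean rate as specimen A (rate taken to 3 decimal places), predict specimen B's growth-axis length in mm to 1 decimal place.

Specimen A: after corrections the count is 4789 − 2 + 3 = 4790 laminae.
A: Mean rate = 419.7 mm / 4790 years ≈ 0.088 mm/year.
Length of B = 0.088 × 1476 = 129.9 mm.

129.9 mm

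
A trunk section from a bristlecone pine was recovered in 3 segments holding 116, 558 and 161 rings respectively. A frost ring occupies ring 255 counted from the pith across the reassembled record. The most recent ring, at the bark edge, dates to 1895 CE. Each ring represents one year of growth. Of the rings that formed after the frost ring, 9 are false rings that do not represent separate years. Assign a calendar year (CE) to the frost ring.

Total rings = 116 + 558 + 161 = 835.
The frost ring sits at ring 255 from the pith, so 835 − 255 = 580 rings formed after it.
Excluding 9 false rings: 580 − 9 = 571.
1895 − 571 = 1324 CE.

1324 CE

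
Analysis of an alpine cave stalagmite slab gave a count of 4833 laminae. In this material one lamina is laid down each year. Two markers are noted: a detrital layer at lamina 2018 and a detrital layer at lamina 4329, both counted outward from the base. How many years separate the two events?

2311 years

4329 − 2018 = 2311 laminae lie between the two events.
One lamina per year makes the interval 2311 years.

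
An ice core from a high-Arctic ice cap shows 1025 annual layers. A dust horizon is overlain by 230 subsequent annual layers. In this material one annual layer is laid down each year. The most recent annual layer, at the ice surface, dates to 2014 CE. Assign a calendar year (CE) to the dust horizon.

1784 CE

There are 230 annual layers younger than the dust horizon.
The annual layer at the ice surface is 2014 CE, so the dust horizon dates to 2014 − 230 = 1784 CE.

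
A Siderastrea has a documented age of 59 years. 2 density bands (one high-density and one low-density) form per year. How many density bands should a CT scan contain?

With 2 density bands per year, 59 years would produce 59 × 2 = 118 density bands.
So 118 density bands should be present.

118 density bands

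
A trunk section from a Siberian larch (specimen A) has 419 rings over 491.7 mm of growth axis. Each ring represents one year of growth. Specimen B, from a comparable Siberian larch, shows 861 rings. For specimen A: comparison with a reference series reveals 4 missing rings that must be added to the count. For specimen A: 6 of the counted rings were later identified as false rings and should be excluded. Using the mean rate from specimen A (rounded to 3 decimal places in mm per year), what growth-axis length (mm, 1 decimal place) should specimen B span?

1015.1 mm

Specimen A: after corrections the count is 419 − 6 + 4 = 417 rings.
A: Extension rate ≈ 491.7 / 417 = 1.179 mm/year.
For B, 1.179 mm/year × 861 years = 1015.1 mm.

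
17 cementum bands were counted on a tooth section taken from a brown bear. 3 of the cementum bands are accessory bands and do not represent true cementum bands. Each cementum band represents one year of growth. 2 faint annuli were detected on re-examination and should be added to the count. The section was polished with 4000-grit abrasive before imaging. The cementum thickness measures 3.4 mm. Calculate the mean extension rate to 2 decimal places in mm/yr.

0.21 mm/yr

After corrections the count is 17 − 3 + 2 = 16 cementum bands.
Mean rate = 3.4 mm / 16 years ≈ 0.21 mm/yr.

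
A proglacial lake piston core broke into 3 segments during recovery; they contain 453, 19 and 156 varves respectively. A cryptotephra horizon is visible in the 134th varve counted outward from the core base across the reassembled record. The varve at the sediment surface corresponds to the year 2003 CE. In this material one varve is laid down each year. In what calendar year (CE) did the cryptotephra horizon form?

1509 CE

Total varves = 453 + 19 + 156 = 628.
Between varve 134 and the sediment surface there are 628 − 134 = 494 varves.
2003 − 494 = 1509 CE.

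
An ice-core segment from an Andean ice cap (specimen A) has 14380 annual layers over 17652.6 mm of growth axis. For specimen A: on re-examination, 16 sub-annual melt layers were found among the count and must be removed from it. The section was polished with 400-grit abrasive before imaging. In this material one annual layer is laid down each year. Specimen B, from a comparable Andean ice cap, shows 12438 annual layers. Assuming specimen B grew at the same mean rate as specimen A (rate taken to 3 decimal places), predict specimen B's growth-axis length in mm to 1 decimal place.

Specimen A: correcting the raw count gives 14380 − 16 = 14364 true annual layers.
A: Extension rate ≈ 17652.6 / 14364 = 1.229 mm per year.
For B, 1.229 mm/year × 12438 years = 15286.3 mm.

15286.3 mm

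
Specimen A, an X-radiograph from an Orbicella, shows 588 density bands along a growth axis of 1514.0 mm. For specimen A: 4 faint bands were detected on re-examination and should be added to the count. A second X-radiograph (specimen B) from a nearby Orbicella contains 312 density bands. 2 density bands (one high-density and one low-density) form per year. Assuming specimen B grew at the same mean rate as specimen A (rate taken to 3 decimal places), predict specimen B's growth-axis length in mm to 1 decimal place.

Specimen A: correcting the raw count gives 588 + 4 = 592 true density bands.
Specimen A: 592 density bands at 2 per year is 592 / 2 = 296 years.
A: Mean rate = 1514.0 mm / 296 years ≈ 5.115 mm per year.
Specimen B: 312 density bands at 2 per year is 312 / 2 = 156 years. For B, 5.115 mm/year × 156 years = 797.9 mm.

797.9 mm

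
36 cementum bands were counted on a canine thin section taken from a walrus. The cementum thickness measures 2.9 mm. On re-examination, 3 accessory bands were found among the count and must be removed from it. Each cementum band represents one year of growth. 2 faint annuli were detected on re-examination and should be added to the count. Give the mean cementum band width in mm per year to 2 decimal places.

0.08 mm per year

Adjusted count: 36 − 3 + 2 = 35 cementum bands.
2.9 mm over 35 years gives 2.9 / 35 ≈ 0.08 mm per year.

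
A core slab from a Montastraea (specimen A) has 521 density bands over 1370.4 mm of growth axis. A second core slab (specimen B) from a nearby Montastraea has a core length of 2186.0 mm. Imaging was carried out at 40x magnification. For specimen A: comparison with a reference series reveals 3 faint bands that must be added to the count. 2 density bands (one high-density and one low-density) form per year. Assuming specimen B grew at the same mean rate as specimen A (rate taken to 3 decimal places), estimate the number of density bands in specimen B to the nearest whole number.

Specimen A: adjusted count: 521 + 3 = 524 density bands.
Specimen A: dividing by 2 density bands per year: 524 / 2 = 262 years.
A: Extension rate ≈ 1370.4 / 262 = 5.231 mm per year.
B spans 2186.0 / 5.231 = 417.89 years; at 2 density bands per year that is 417.89 × 2 ≈ 836 density bands.

836 density bands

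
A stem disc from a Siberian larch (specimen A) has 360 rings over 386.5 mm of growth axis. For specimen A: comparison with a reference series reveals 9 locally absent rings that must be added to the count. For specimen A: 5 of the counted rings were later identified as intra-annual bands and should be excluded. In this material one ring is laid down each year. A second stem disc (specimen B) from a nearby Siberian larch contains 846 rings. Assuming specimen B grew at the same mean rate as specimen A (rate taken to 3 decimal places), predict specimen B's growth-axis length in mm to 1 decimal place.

Specimen A: true ring count = 360 − 5 + 9 = 364.
A: Mean rate = 386.5 mm / 364 years ≈ 1.062 mm per year.
B's length ≈ 1.062 × 846 = 898.5 mm.

898.5 mm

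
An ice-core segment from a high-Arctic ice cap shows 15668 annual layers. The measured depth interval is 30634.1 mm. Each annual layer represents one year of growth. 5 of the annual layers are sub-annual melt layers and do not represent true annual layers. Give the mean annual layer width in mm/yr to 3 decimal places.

1.956 mm/yr

True annual layer count = 15668 − 5 = 15663.
Mean rate = 30634.1 mm / 15663 years ≈ 1.956 mm/yr.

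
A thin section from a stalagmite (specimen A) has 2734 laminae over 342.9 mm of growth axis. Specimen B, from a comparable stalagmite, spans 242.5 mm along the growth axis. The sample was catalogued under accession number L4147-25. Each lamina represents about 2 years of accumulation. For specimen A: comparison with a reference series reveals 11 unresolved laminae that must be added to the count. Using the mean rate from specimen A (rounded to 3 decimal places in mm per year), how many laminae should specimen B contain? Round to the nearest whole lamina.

1956 laminae

Specimen A: correcting the raw count gives 2734 + 11 = 2745 true laminae.
Specimen A: multiplying by 2 years per lamina: 2745 × 2 = 5490 years.
A: Mean rate = 342.9 mm / 5490 years ≈ 0.062 mm/yr.
Specimen B: 242.5 mm / 0.062 mm per year = 3911.29 years; at 2 years per lamina that is 3911.29 / 2 ≈ 1956 laminae.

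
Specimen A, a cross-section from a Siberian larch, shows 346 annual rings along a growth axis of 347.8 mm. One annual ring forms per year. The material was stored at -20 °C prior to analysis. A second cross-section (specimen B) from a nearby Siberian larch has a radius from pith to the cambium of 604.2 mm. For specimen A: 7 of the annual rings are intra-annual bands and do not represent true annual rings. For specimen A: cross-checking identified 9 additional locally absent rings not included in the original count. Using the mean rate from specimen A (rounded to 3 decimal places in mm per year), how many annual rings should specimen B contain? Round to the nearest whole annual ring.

Specimen A: after corrections the count is 346 − 7 + 9 = 348 annual rings.
A: 347.8 mm over 348 years gives 347.8 / 348 ≈ 0.999 mm/year.
Specimen B: 604.2 mm / 0.999 mm per year = 604.80 years ≈ 605 annual rings.

605 annual rings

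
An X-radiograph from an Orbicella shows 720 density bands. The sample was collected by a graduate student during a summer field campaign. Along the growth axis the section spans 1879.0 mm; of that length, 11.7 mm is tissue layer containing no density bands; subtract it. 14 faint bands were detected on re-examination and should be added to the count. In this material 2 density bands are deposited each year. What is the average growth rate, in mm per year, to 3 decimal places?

5.088 mm per year

Adjusted count: 720 + 14 = 734 density bands.
734 density bands at 2 per year is 734 / 2 = 367 years.
The growth record spans 1879.0 − 11.7 = 1867.3 mm.
Extension rate ≈ 1867.3 / 367 = 5.088 mm per year.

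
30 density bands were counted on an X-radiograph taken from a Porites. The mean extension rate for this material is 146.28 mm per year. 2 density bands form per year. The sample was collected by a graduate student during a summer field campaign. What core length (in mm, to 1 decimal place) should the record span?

2194.2 mm

With 2 density bands per year, 30 / 2 = 15 years.
15 years at 146.28 mm/year gives 146.28 × 15 = 2194.2 mm.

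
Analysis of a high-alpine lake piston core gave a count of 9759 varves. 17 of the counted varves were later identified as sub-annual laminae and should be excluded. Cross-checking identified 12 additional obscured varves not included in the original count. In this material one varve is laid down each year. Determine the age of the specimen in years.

9754 years

Correcting the raw count gives 9759 − 17 + 12 = 9754 true varves.
At one varve per year, that is 9754 years.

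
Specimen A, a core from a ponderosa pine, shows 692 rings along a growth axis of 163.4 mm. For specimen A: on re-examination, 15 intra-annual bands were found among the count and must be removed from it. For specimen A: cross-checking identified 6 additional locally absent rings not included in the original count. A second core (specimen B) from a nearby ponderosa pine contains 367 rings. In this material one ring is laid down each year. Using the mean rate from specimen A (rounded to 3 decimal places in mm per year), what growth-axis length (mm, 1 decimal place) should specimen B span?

Specimen A: adjusted count: 692 − 15 + 6 = 683 rings.
A: 163.4 mm over 683 years gives 163.4 / 683 ≈ 0.239 mm/year.
Length of B = 0.239 × 367 = 87.7 mm.

87.7 mm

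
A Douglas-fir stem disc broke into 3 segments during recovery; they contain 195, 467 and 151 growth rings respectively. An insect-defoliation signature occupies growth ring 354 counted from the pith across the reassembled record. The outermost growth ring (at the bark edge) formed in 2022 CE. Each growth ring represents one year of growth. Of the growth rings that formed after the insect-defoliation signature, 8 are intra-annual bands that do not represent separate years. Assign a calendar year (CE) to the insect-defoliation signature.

1571 CE

Total growth rings = 195 + 467 + 151 = 813.
The insect-defoliation signature sits at growth ring 354 from the pith, so 813 − 354 = 459 growth rings formed after it.
Removing the 8 false growth rings leaves 459 − 8 = 451 true growth rings beyond the insect-defoliation signature.
Counting back 451 years from 2022 CE places the insect-defoliation signature in 2022 − 451 = 1571 CE.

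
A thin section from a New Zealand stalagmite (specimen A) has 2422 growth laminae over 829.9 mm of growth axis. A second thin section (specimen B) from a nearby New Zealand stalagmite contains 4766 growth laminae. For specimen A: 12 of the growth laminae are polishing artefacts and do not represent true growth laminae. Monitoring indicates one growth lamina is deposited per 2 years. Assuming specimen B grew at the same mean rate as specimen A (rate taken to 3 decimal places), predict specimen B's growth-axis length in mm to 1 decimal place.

Specimen A: adjusted count: 2422 − 12 = 2410 growth laminae.
Specimen A: multiplying by 2 years per growth lamina: 2410 × 2 = 4820 years.
A: Mean rate = 829.9 mm / 4820 years ≈ 0.172 mm per year.
Specimen B: multiplying by 2 years per growth lamina: 4766 × 2 = 9532 years. For B, 0.172 mm/year × 9532 years = 1639.5 mm.

1639.5 mm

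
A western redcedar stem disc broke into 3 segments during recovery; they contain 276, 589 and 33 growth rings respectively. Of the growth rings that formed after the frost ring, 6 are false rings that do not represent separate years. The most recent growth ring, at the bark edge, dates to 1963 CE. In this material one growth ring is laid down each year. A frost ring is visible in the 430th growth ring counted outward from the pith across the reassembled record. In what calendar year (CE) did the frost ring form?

Total growth rings = 276 + 589 + 33 = 898.
The frost ring sits at growth ring 430 from the pith, so 898 − 430 = 468 growth rings formed after it.
Excluding 6 false growth rings: 468 − 6 = 462.
The growth ring at the bark edge is 1963 CE, so the frost ring dates to 1963 − 462 = 1501 CE.

1501 CE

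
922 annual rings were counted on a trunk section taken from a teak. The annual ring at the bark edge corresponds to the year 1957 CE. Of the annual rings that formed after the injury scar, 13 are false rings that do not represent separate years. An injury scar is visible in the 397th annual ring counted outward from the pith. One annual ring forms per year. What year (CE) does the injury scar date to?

The injury scar sits at annual ring 397 from the pith, so 922 − 397 = 525 annual rings formed after it.
Excluding 13 false annual rings: 525 − 13 = 512.
Counting back 512 years from 1957 CE places the injury scar in 1957 − 512 = 1445 CE.

1445 CE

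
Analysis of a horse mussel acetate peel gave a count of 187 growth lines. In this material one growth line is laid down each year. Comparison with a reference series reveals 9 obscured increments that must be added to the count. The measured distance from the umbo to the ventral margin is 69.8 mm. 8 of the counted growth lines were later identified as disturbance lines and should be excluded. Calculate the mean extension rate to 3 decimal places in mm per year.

True growth line count = 187 − 8 + 9 = 188.
Mean rate = 69.8 mm / 188 years ≈ 0.371 mm per year.

0.371 mm per year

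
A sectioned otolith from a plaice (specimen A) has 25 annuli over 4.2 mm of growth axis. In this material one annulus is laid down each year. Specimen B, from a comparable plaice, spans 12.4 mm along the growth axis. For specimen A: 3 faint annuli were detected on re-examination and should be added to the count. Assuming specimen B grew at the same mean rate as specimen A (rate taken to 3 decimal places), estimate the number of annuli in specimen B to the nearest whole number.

83 annuli

Specimen A: correcting the raw count gives 25 + 3 = 28 true annuli.
A: Mean rate = 4.2 mm / 28 years ≈ 0.150 mm/yr.
B spans 12.4 / 0.150 = 82.67 years ≈ 83 annuli.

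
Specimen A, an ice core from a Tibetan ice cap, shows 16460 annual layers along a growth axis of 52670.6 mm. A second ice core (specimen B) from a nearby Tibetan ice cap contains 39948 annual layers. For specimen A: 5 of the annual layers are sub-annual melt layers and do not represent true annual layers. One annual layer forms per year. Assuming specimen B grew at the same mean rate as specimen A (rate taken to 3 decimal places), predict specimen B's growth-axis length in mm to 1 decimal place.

127873.5 mm

Specimen A: correcting the raw count gives 16460 − 5 = 16455 true annual layers.
A: 52670.6 mm over 16455 years gives 52670.6 / 16455 ≈ 3.201 mm per year.
For B, 3.201 mm/year × 39948 years = 127873.5 mm.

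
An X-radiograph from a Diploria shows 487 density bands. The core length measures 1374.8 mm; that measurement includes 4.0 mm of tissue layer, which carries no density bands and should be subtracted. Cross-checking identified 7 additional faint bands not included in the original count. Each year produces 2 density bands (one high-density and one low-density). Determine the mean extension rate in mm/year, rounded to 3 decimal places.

5.550 mm/year

After corrections the count is 487 + 7 = 494 density bands.
Dividing by 2 density bands per year: 494 / 2 = 247 years.
Net length = 1374.8 − 4.0 = 1370.8 mm.
Extension rate ≈ 1370.8 / 247 = 5.550 mm/year.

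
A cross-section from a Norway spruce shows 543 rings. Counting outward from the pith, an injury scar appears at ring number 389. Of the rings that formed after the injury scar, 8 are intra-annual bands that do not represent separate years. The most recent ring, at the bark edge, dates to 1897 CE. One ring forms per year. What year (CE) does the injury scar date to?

1751 CE

Between ring 389 and the bark edge there are 543 − 389 = 154 rings.
Excluding 8 false rings: 154 − 8 = 146.
The ring at the bark edge is 1897 CE, so the injury scar dates to 1897 − 146 = 1751 CE.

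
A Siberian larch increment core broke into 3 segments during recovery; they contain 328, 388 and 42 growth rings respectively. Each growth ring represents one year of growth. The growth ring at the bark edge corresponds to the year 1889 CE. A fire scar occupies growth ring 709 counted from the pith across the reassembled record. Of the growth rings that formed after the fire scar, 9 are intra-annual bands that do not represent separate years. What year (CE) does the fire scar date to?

Total growth rings = 328 + 388 + 42 = 758.
The fire scar sits at growth ring 709 from the pith, so 758 − 709 = 49 growth rings formed after it.
49 − 9 false = 40 true growth rings after the fire scar.
1889 − 40 = 1849 CE.

1849 CE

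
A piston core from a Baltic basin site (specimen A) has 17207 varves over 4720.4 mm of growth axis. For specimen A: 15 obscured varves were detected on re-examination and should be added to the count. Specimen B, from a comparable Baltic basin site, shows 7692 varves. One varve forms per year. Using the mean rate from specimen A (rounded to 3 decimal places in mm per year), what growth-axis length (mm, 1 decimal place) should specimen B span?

Specimen A: correcting the raw count gives 17207 + 15 = 17222 true varves.
A: 4720.4 mm over 17222 years gives 4720.4 / 17222 ≈ 0.274 mm/year.
Length of B = 0.274 × 7692 = 2107.6 mm.

2107.6 mm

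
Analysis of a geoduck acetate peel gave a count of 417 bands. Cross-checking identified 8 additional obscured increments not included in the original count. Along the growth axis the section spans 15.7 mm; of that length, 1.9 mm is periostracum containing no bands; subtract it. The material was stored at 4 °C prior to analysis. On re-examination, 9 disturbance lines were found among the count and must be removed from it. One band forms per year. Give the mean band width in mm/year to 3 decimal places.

0.033 mm/year

Adjusted count: 417 − 9 + 8 = 416 bands.
Removing the 1.9 mm offcut leaves 15.7 − 1.9 = 13.8 mm.
13.8 mm over 416 years gives 13.8 / 416 ≈ 0.033 mm/year.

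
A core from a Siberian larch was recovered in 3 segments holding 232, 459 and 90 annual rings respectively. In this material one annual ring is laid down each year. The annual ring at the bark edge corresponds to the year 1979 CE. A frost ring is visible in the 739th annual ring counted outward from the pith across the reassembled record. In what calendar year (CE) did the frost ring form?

1937 CE

Total annual rings = 232 + 459 + 90 = 781.
Between annual ring 739 and the bark edge there are 781 − 739 = 42 annual rings.
The annual ring at the bark edge is 1979 CE, so the frost ring dates to 1979 − 42 = 1937 CE.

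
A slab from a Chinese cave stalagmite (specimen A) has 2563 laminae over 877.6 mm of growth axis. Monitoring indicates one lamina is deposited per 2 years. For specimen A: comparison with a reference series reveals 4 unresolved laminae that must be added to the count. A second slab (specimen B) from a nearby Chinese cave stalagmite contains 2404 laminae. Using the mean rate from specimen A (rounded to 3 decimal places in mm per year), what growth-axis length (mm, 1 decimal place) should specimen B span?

Specimen A: correcting the raw count gives 2563 + 4 = 2567 true laminae.
Specimen A: at 2 years per lamina, 2567 × 2 = 5134 years.
A: Mean rate = 877.6 mm / 5134 years ≈ 0.171 mm/yr.
Specimen B: at 2 years per lamina, 2404 × 2 = 4808 years. Length of B = 0.171 × 4808 = 822.2 mm.

822.2 mm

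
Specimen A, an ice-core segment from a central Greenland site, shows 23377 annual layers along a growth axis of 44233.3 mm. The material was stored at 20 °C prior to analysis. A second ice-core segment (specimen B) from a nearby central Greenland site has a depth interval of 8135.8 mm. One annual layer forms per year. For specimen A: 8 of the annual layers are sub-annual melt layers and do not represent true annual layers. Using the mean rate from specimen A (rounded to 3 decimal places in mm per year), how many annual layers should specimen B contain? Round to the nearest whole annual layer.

Specimen A: adjusted count: 23377 − 8 = 23369 annual layers.
A: Extension rate ≈ 44233.3 / 23369 = 1.893 mm/yr.
Specimen B: 8135.8 mm / 1.893 mm per year = 4297.83 years ≈ 4298 annual layers.

4298 annual layers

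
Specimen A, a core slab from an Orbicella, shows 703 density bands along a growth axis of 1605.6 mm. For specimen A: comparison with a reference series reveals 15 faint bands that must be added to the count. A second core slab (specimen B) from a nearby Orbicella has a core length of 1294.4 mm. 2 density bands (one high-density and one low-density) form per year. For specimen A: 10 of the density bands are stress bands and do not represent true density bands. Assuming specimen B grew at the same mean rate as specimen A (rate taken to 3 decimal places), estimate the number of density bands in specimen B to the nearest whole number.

Specimen A: adjusted count: 703 − 10 + 15 = 708 density bands.
Specimen A: 708 density bands at 2 per year is 708 / 2 = 354 years.
A: 1605.6 mm over 354 years gives 1605.6 / 354 ≈ 4.536 mm per year.
For B, 1294.4 / 4.536 = 285.36 years; at 2 density bands per year that is 285.36 × 2 ≈ 571 density bands.

571 density bands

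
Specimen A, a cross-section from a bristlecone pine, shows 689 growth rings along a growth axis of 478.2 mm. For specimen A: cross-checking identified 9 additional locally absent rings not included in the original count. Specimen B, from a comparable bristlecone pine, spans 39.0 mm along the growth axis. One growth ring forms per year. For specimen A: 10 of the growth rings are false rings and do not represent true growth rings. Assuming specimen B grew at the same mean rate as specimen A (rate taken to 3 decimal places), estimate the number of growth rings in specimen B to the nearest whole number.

56 growth rings

Specimen A: correcting the raw count gives 689 − 10 + 9 = 688 true growth rings.
A: Mean rate = 478.2 mm / 688 years ≈ 0.695 mm/year.
B spans 39.0 / 0.695 = 56.12 years ≈ 56 growth rings.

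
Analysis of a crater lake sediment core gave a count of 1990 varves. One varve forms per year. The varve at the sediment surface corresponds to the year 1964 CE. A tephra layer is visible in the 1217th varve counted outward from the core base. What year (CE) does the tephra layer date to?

1191 CE

The tephra layer sits at varve 1217 from the core base, so 1990 − 1217 = 773 varves formed after it.
Counting back 773 years from 1964 CE places the tephra layer in 1964 − 773 = 1191 CE.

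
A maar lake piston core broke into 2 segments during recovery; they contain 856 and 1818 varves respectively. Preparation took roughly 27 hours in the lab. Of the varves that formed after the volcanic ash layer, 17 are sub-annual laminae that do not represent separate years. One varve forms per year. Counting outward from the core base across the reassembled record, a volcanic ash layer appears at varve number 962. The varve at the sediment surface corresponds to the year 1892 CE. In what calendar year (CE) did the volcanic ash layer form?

Total varves = 856 + 1818 = 2674.
The volcanic ash layer sits at varve 962 from the core base, so 2674 − 962 = 1712 varves formed after it.
Excluding 17 false varves: 1712 − 17 = 1695.
The varve at the sediment surface is 1892 CE, so the volcanic ash layer dates to 1892 − 1695 = 197 CE.

197 CE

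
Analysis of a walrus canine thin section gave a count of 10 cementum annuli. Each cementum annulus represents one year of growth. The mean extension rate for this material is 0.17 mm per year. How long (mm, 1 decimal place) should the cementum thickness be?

The record spans 10 years at 0.17 mm per year.
Length ≈ 0.17 × 10 = 1.7 mm.

1.7 mm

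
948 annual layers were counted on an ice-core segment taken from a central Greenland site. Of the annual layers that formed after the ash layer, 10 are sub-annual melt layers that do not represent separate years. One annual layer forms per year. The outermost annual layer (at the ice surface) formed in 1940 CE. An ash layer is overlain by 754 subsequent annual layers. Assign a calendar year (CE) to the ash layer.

754 annual layers formed after the ash layer.
Removing the 10 false annual layers leaves 754 − 10 = 744 true annual layers beyond the ash layer.
The annual layer at the ice surface is 1940 CE, so the ash layer dates to 1940 − 744 = 1196 CE.

1196 CE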